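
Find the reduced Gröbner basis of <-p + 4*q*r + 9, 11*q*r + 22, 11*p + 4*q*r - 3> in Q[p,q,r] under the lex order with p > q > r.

Buchberger's algorithm terminates because the ascending chain of leading-term ideals stabilizes.

f_1 = -p + 4*q*r + 9, LT = p.
f_2 = 11*q*r + 22, LT = q*r.
f_3 = 11*p + 4*q*r - 3, LT = p.

The S-polynomials (S(f_1,f_2), S(f_1,f_3), S(f_2,f_3)) all reduce to 0 modulo the current basis, so we have a Gröbner basis.
Inter-reduce: drop elements whose leading term is divisible by another's, tail-reduce, and make monic.

G = {p - 1, q*r + 2}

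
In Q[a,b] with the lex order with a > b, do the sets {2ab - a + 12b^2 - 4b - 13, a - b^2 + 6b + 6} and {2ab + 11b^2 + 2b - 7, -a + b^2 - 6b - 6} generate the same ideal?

Yes, the ideals are equal.

For a fixed monomial order, each ideal has a unique reduced Gröbner basis; comparing bases decides equality.
Buchberger on the first generating set:
f_1 = 2ab - a + 12b^2 - 4b - 13, LT = ab.
f_2 = a - b^2 + 6b + 6, LT = a.

S(f_1,f_2): lcm = ab. S = -1/2a + b^3 - 8b - 13/2.
  leading term a: subtract (-1/2)·f_2 from -1/2a + b^3 - 8b - 13/2 → b^3 - 1/2b^2 - 5b - 7/2
  leading term b^3: no divisor's leading term divides it; move b^3 to the remainder.
  leading term b^2: no divisor's leading term divides it; move -1/2b^2 to the remainder.
  leading term b: no divisor's leading term divides it; move -5b to the remainder.
  leading term 1: no divisor's leading term divides it; move -7/2 to the remainder.
  remainder b^3 - 1/2b^2 - 5b - 7/2 ≠ 0; add g_3 = b^3 - 1/2b^2 - 5b - 7/2 to the basis.

S(f_1,g_3): lcm = ab^3. S = 5ab + 7/2a + 6b^4 - 2b^3 - 13/2b^2.
  leading term ab: subtract (5/2)·f_1 from 5ab + 7/2a + 6b^4 - 2b^3 - 13/2b^2 → 6a + 6b^4 - 2b^3 - 73/2b^2 + 10b + 65/2
  leading term a: subtract (6)·f_2 from 6a + 6b^4 - 2b^3 - 73/2b^2 + 10b + 65/2 → 6b^4 - 2b^3 - 61/2b^2 - 26b - 7/2
  leading term b^4: subtract (6b)·g_3 from 6b^4 - 2b^3 - 61/2b^2 - 26b - 7/2 → b^3 - 1/2b^2 - 5b - 7/2
  leading term b^3: subtract (1)·g_3 from b^3 - 1/2b^2 - 5b - 7/2 → 0
  remainder 0.

S(f_2,g_3): leading monomials are coprime, so the S-polynomial reduces to 0 (Buchberger's first criterion).
Every S-polynomial of the final basis reduces to 0, so we have a Gröbner basis.
Inter-reduce: drop elements whose leading term is divisible by another's, tail-reduce, and make monic.
Reduced Gröbner basis: {a - b^2 + 6b + 6, b^3 - 1/2b^2 - 5b - 7/2}.

Buchberger on the second generating set:
h_1 = 2ab + 11b^2 + 2b - 7, LT = ab.
h_2 = -a + b^2 - 6b - 6, LT = a.

S(h_1,h_2): lcm = ab. S = b^3 - 1/2b^2 - 5b - 7/2.
  leading term b^3: no divisor's leading term divides it; move b^3 to the remainder.
  leading term b^2: no divisor's leading term divides it; move -1/2b^2 to the remainder.
  leading term b: no divisor's leading term divides it; move -5b to the remainder.
  leading term 1: no divisor's leading term divides it; move -7/2 to the remainder.
  remainder b^3 - 1/2b^2 - 5b - 7/2 ≠ 0; add k_3 = b^3 - 1/2b^2 - 5b - 7/2 to the basis.

S(h_1,k_3): lcm = ab^3. S = 1/2ab^2 + 5ab + 7/2a + 11/2b^4 + b^3 - 7/2b^2.
  leading term ab^2: subtract (1/4b)·h_1 from 1/2ab^2 + 5ab + 7/2a + 11/2b^4 + b^3 - 7/2b^2 → 5ab + 7/2a + 11/2b^4 - 7/4b^3 - 4b^2 + 7/4b
  leading term ab: subtract (5/2)·h_1 from 5ab + 7/2a + 11/2b^4 - 7/4b^3 - 4b^2 + 7/4b → 7/2a + 11/2b^4 - 7/4b^3 - 63/2b^2 - 13/4b + 35/2
  leading term a: subtract (-7/2)·h_2 from 7/2a + 11/2b^4 - 7/4b^3 - 63/2b^2 - 13/4b + 35/2 → 11/2b^4 - 7/4b^3 - 28b^2 - 97/4b - 7/2
  leading term b^4: subtract (11/2b)·k_3 from 11/2b^4 - 7/4b^3 - 28b^2 - 97/4b - 7/2 → b^3 - 1/2b^2 - 5b - 7/2
  leading term b^3: subtract (1)·k_3 from b^3 - 1/2b^2 - 5b - 7/2 → 0
  remainder 0.

S(h_2,k_3): leading monomials are coprime, so the S-polynomial reduces to 0 (Buchberger's first criterion).
Every S-polynomial of the final basis reduces to 0, so we have a Gröbner basis.
Inter-reduce: drop elements whose leading term is divisible by another's, tail-reduce, and make monic.
Reduced Gröbner basis: {a - b^2 + 6b + 6, b^3 - 1/2b^2 - 5b - 7/2}.

These coincide, so the ideals are equal.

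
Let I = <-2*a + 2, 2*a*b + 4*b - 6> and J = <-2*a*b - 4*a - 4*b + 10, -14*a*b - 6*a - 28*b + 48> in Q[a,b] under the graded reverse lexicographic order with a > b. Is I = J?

Yes, the ideals are equal.

Two ideals are equal iff their reduced Gröbner bases coincide (the reduced basis is unique for a fixed ordering).
Buchberger on the first generating set:
f_1 = -2*a + 2, LT = a.
f_2 = 2*a*b + 4*b - 6, LT = a*b.

S(f_1,f_2): lcm = a*b. S = -3*b + 3.
  leading term b: no divisor's leading term divides it; move -3*b to the remainder.
  leading term 1: no divisor's leading term divides it; move 3 to the remainder.
  remainder -3*b + 3 ≠ 0; add g_3 = -3*b + 3 to the basis.

The other S-polynomials (S(f_1,g_3), S(f_2,g_3)) all reduce to 0 modulo the current basis, so we have a Gröbner basis.
Inter-reduce: drop elements whose leading term is divisible by another's, tail-reduce, and make monic.
Reduced Gröbner basis: {a - 1, b - 1}.

Buchberger on the second generating set:
h_1 = -2*a*b - 4*a - 4*b + 10, LT = a*b.
h_2 = -14*a*b - 6*a - 28*b + 48, LT = a*b.

S(h_1,h_2): lcm = a*b. S = 11/7*a - 11/7.
  leading term a: no divisor's leading term divides it; move 11/7*a to the remainder.
  leading term 1: no divisor's leading term divides it; move -11/7 to the remainder.
  remainder 11/7*a - 11/7 ≠ 0; add k_3 = 11/7*a - 11/7 to the basis.

S(h_1,k_3): lcm = a*b. S = 2*a + 3*b - 5.
  leading term a: subtract (14/11)·k_3 from 2*a + 3*b - 5 → 3*b - 3
  leading term b: no divisor's leading term divides it; move 3*b to the remainder.
  leading term 1: no divisor's leading term divides it; move -3 to the remainder.
  remainder 3*b - 3 ≠ 0; add k_4 = 3*b - 3 to the basis.

The other S-polynomials (S(h_2,k_3), S(h_1,k_4), S(h_2,k_4), S(k_3,k_4)) all reduce to 0 modulo the current basis, so we have a Gröbner basis.
Inter-reduce: drop elements whose leading term is divisible by another's, tail-reduce, and make monic.
Reduced Gröbner basis: {a - 1, b - 1}.

These coincide, so the ideals are equal.
The choice of monomial ordering does not affect the verdict — as long as both bases are computed under the same ordering, their equality decides ideal equality.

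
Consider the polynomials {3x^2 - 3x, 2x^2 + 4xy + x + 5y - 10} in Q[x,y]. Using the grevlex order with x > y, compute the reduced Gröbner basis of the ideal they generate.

This is the nonlinear analogue of row-reducing a linear system.

f_1 = 3x^2 - 3x, LT = x^2.
f_2 = 2x^2 + 4xy + x + 5y - 10, LT = x^2.

S(f_1,f_2): lcm = x^2. S = -2xy - 3/2x - 5/2y + 5.
  leading term xy: no divisor's leading term divides it; move -2xy to the remainder.
  leading term x: no divisor's leading term divides it; move -3/2x to the remainder.
  leading term y: no divisor's leading term divides it; move -5/2y to the remainder.
  leading term 1: no divisor's leading term divides it; move 5 to the remainder.
  remainder -2xy - 3/2x - 5/2y + 5 ≠ 0; add g_3 = -2xy - 3/2x - 5/2y + 5 to the basis.

S(f_1,g_3): lcm = x^2y. S = -3/4x^2 - 9/4xy + 5/2x.
  leading term x^2: subtract (-1/4)·f_1 from -3/4x^2 - 9/4xy + 5/2x → -9/4xy + 7/4x
  leading term xy: subtract (9/8)·g_3 from -9/4xy + 7/4x → 55/16x + 45/16y - 45/8
  leading term x: no divisor's leading term divides it; move 55/16x to the remainder.
  leading term y: no divisor's leading term divides it; move 45/16y to the remainder.
  leading term 1: no divisor's leading term divides it; move -45/8 to the remainder.
  remainder 55/16x + 45/16y - 45/8 ≠ 0; add g_4 = 55/16x + 45/16y - 45/8 to the basis.

S(f_2,g_3): lcm = x^2y. S = 2xy^2 - 3/4x^2 - 3/4xy + 5/2y^2 + 5/2x - 5y.
  leading term xy^2: subtract (-y)·g_3 from 2xy^2 - 3/4x^2 - 3/4xy + 5/2y^2 + 5/2x - 5y → -3/4x^2 - 9/4xy + 5/2x
  leading term x^2: subtract (-1/4)·f_1 from -3/4x^2 - 9/4xy + 5/2x → -9/4xy + 7/4x
  leading term xy: subtract (9/8)·g_3 from -9/4xy + 7/4x → 55/16x + 45/16y - 45/8
  leading term x: subtract (1)·g_4 from 55/16x + 45/16y - 45/8 → 0
  remainder 0.

S(f_1,g_4): lcm = x^2. S = -9/11xy + 7/11x.
  leading term xy: subtract (9/22)·g_3 from -9/11xy + 7/11x → 5/4x + 45/44y - 45/22
  leading term x: subtract (4/11)·g_4 from 5/4x + 45/44y - 45/22 → 0
  remainder 0.

S(f_2,g_4): lcm = x^2. S = 13/11xy + 47/22x + 5/2y - 5.
  leading term xy: subtract (-13/22)·g_3 from 13/11xy + 47/22x + 5/2y - 5 → 5/4x + 45/44y - 45/22
  leading term x: subtract (4/11)·g_4 from 5/4x + 45/44y - 45/22 → 0
  remainder 0.

S(g_3,g_4): lcm = xy. S = -9/11y^2 + 3/4x + 127/44y - 5/2.
  leading term y^2: no divisor's leading term divides it; move -9/11y^2 to the remainder.
  leading term x: subtract (12/55)·g_4 from 3/4x + 127/44y - 5/2 → 25/11y - 14/11
  leading term y: no divisor's leading term divides it; move 25/11y to the remainder.
  leading term 1: no divisor's leading term divides it; move -14/11 to the remainder.
  remainder -9/11y^2 + 25/11y - 14/11 ≠ 0; add g_5 = -9/11y^2 + 25/11y - 14/11 to the basis.

S(f_1,g_5): leading monomials are coprime, so the S-polynomial reduces to 0 (Buchberger's first criterion).
S(f_2,g_5): leading monomials are coprime, so the S-polynomial reduces to 0 (Buchberger's first criterion).
S(g_3,g_5): lcm = xy^2. S = 127/36xy + 5/4y^2 - 14/9x - 5/2y.
  leading term xy: subtract (-127/72)·g_3 from 127/36xy + 5/4y^2 - 14/9x - 5/2y → 5/4y^2 - 605/144x - 995/144y + 635/72
  leading term y^2: subtract (-55/36)·g_5 from 5/4y^2 - 605/144x - 995/144y + 635/72 → -605/144x - 55/16y + 55/8
  leading term x: subtract (-11/9)·g_4 from -605/144x - 55/16y + 55/8 → 0
  remainder 0.

S(g_4,g_5): leading monomials are coprime, so the S-polynomial reduces to 0 (Buchberger's first criterion).
Every S-polynomial of the final basis reduces to 0, so we have a Gröbner basis.
Inter-reduce: drop elements whose leading term is divisible by another's, tail-reduce, and make monic.

G = {y^2 - 25/9y + 14/9, x + 9/11y - 18/11}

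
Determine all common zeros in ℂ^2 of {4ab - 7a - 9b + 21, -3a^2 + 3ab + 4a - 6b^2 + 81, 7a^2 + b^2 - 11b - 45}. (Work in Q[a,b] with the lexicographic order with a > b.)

Compute a lex Gröbner basis by Buchberger's algorithm.
f_1 = 4ab - 7a - 9b + 21, LT = ab.
f_2 = -3a^2 + 3ab + 4a - 6b^2 + 81, LT = a^2.
f_3 = 7a^2 + b^2 - 11b - 45, LT = a^2.

S(f_1,f_2): lcm = a^2b. S = -7/4a^2 + ab^2 - 11/12ab + 21/4a - 2b^3 + 27b.
  leading term a^2: subtract (7/12)·f_2 from -7/4a^2 + ab^2 - 11/12ab + 21/4a - 2b^3 + 27b → ab^2 - 8/3ab + 35/12a - 2b^3 + 7/2b^2 + 27b - 189/4
  leading term ab^2: subtract (1/4b)·f_1 from ab^2 - 8/3ab + 35/12a - 2b^3 + 7/2b^2 + 27b - 189/4 → -11/12ab + 35/12a - 2b^3 + 23/4b^2 + 87/4b - 189/4
  leading term ab: subtract (-11/48)·f_1 from -11/12ab + 35/12a - 2b^3 + 23/4b^2 + 87/4b - 189/4 → 21/16a - 2b^3 + 23/4b^2 + 315/16b - 679/16
  leading term a: no divisor's leading term divides it; move 21/16a to the remainder.
  leading term b^3: no divisor's leading term divides it; move -2b^3 to the remainder.
  leading term b^2: no divisor's leading term divides it; move 23/4b^2 to the remainder.
  leading term b: no divisor's leading term divides it; move 315/16b to the remainder.
  leading term 1: no divisor's leading term divides it; move -679/16 to the remainder.
  remainder 21/16a - 2b^3 + 23/4b^2 + 315/16b - 679/16 ≠ 0; add h_4 = 21/16a - 2b^3 + 23/4b^2 + 315/16b - 679/16 to the basis.

S(f_1,f_3): lcm = a^2b. S = -7/4a^2 - 9/4ab + 21/4a - 1/7b^3 + 11/7b^2 + 45/7b.
  leading term a^2: subtract (7/12)·f_2 from -7/4a^2 - 9/4ab + 21/4a - 1/7b^3 + 11/7b^2 + 45/7b → -4ab + 35/12a - 1/7b^3 + 71/14b^2 + 45/7b - 189/4
  leading term ab: subtract (-1)·f_1 from -4ab + 35/12a - 1/7b^3 + 71/14b^2 + 45/7b - 189/4 → -49/12a - 1/7b^3 + 71/14b^2 - 18/7b - 105/4
  leading term a: subtract (-28/9)·h_4 from -49/12a - 1/7b^3 + 71/14b^2 - 18/7b - 105/4 → -401/63b^3 + 2893/126b^2 + 1643/28b - 2849/18
  leading term b^3: no divisor's leading term divides it; move -401/63b^3 to the remainder.
  leading term b^2: no divisor's leading term divides it; move 2893/126b^2 to the remainder.
  leading term b: no divisor's leading term divides it; move 1643/28b to the remainder.
  leading term 1: no divisor's leading term divides it; move -2849/18 to the remainder.
  remainder -401/63b^3 + 2893/126b^2 + 1643/28b - 2849/18 ≠ 0; add h_5 = -401/63b^3 + 2893/126b^2 + 1643/28b - 2849/18 to the basis.

S(f_2,f_3): lcm = a^2. S = -ab - 4/3a + 13/7b^2 + 11/7b - 144/7.
  leading term ab: subtract (-1/4)·f_1 from -ab - 4/3a + 13/7b^2 + 11/7b - 144/7 → -37/12a + 13/7b^2 - 19/28b - 429/28
  leading term a: subtract (-148/63)·h_4 from -37/12a + 13/7b^2 - 19/28b - 429/28 → -296/63b^3 + 968/63b^2 + 319/7b - 7246/63
  leading term b^3: subtract (296/401)·h_5 from -296/63b^3 + 968/63b^2 + 319/7b - 7246/63 → -4444/2807b^2 + 6337/2807b + 5102/2807
  leading term b^2: no divisor's leading term divides it; move -4444/2807b^2 to the remainder.
  leading term b: no divisor's leading term divides it; move 6337/2807b to the remainder.
  leading term 1: no divisor's leading term divides it; move 5102/2807 to the remainder.
  remainder -4444/2807b^2 + 6337/2807b + 5102/2807 ≠ 0; add h_6 = -4444/2807b^2 + 6337/2807b + 5102/2807 to the basis.

S(f_1,h_4): lcm = ab. S = -7/4a + 32/21b^4 - 92/21b^3 - 15b^2 + 361/12b + 21/4.
  leading term a: subtract (-4/3)·h_4 from -7/4a + 32/21b^4 - 92/21b^3 - 15b^2 + 361/12b + 21/4 → 32/21b^4 - 148/21b^3 - 22/3b^2 + 169/3b - 154/3
  leading term b^4: subtract (-96/401b)·h_5 from 32/21b^4 - 148/21b^3 - 22/3b^2 + 169/3b - 154/3 → -13060/8421b^3 + 56542/8421b^2 + 7395/401b - 154/3
  leading term b^3: subtract (39180/160801)·h_5 from -13060/8421b^3 + 56542/8421b^2 + 7395/401b - 154/3 → 1260684/1125607b^2 + 4664580/1125607b - 2053128/160801
  leading term b^2: subtract (-315171/445511)·h_6 from 1260684/1125607b^2 + 4664580/1125607b - 2053128/160801 → 17904207/3118577b - 35808414/3118577
  leading term b: no divisor's leading term divides it; move 17904207/3118577b to the remainder.
  leading term 1: no divisor's leading term divides it; move -35808414/3118577 to the remainder.
  remainder 17904207/3118577b - 35808414/3118577 ≠ 0; add h_7 = 17904207/3118577b - 35808414/3118577 to the basis.

The other S-polynomials (S(f_2,h_4), S(f_3,h_4), S(f_1,h_5), S(f_2,h_5), S(f_3,h_5), S(h_4,h_5), S(f_1,h_6), S(f_2,h_6), S(f_3,h_6), S(h_4,h_6), S(h_5,h_6), S(f_1,h_7), S(f_2,h_7), S(f_3,h_7), S(h_4,h_7), S(h_5,h_7), S(h_6,h_7)) all reduce to 0 modulo the current basis, so we have a Gröbner basis.
Inter-reduce: drop elements whose leading term is divisible by another's, tail-reduce, and make monic.
Reduced Gröbner basis: {a + 3, b - 2}.

A lex Gröbner basis eliminates variables successively. Here b - 2 depends only on b, with roots {2}; lifting each root through the earlier basis elements recovers the full solutions.
  b = 2: the earlier basis element becomes a + 3 = 0, giving a = -3 — point (-3, 2).

{(-3, 2)}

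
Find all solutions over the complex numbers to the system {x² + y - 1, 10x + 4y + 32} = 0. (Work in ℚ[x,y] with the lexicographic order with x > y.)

Compute a lex Gröbner basis by Buchberger's algorithm.
f_1 = x² + y - 1, LT = x².
f_2 = 10x + 4y + 32, LT = x.

S(f_1,f_2): lcm = x². S = -⅖xy - 16/5x + y - 1.
  reduce S modulo (f_1, f_2):
  remainder 4/25y² + 89/25y + 231/25 ≠ 0; add h_3 = 4/25y² + 89/25y + 231/25 to the basis.

The other S-polynomials (S(f_1,h_3), S(f_2,h_3)) all reduce to 0 modulo the current basis, so we have a Gröbner basis.
Inter-reduce: drop elements whose leading term is divisible by another's, tail-reduce, and make monic.
Reduced Gröbner basis: {x + ⅖y + 16/5, y² + 89/4y + 231/4}.

The lex basis is triangular: the last element involves only y. Solving y² + 89/4y + 231/4 = 0 gives y ∈ {-77/4, -3}; substituting each value into the earlier elements determines the remaining variables.
  y = -77/4: the earlier basis element becomes x - 9/2 = 0, giving x = 9/2 — point (9/2, -77/4).
  y = -3: the earlier basis element becomes x + 2 = 0, giving x = -2 — point (-2, -3).

{(9/2, -77/4), (-2, -3)}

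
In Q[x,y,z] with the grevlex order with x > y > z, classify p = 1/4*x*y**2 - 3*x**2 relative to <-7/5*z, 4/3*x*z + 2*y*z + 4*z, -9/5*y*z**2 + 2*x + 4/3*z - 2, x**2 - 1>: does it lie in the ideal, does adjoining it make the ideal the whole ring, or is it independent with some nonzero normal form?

First compute the reduced Gröbner basis of I by Buchberger's algorithm.
f_1 = -7/5*z, LT = z.
f_2 = 4/3*x*z + 2*y*z + 4*z, LT = x*z.
f_3 = -9/5*y*z**2 + 2*x + 4/3*z - 2, LT = y*z**2.
f_4 = x**2 - 1, LT = x**2.

S(f_1,f_3): lcm = y*z**2. S = 10/9*x + 20/27*z - 10/9.
  reduce S modulo (f_1, f_2, f_3, f_4):
  remainder 10/9*x - 10/9 ≠ 0; add h_5 = 10/9*x - 10/9 to the basis.

The other S-polynomials (S(f_1,f_2), S(f_1,f_4), S(f_2,f_3), S(f_2,f_4), S(f_3,f_4), S(f_1,h_5), S(f_2,h_5), S(f_3,h_5), S(f_4,h_5)) all reduce to 0 modulo the current basis, so we have a Gröbner basis.
Inter-reduce: drop elements whose leading term is divisible by another's, tail-reduce, and make monic.
Reduced Gröbner basis: {x - 1, z}.
Label its elements g_1 = x - 1, g_2 = z.

Reduce p = 1/4*x*y**2 - 3*x**2 modulo G:
  leading term x*y**2: subtract (1/4*y**2)·g_1 from 1/4*x*y**2 - 3*x**2 → -3*x**2 + 1/4*y**2
  leading term x**2: subtract (-3*x)·g_1 from -3*x**2 + 1/4*y**2 → 1/4*y**2 - 3*x
  leading term y**2: no divisor's leading term divides it; move 1/4*y**2 to the remainder.
  leading term x: subtract (-3)·g_1 from -3*x → -3
  leading term 1: no divisor's leading term divides it; move -3 to the remainder.
  normal form = 1/4*y**2 - 3.
The normal form is nonzero, so p ∉ I. Since p minus its normal form lies in I, I + (p) = I + (r) where r = 1/4*y**2 - 3; decide whether this ideal is the whole ring.
Run Buchberger on G together with r (pairs among the g_i already reduce to 0 since G is a Gröbner basis):
g_1 = x - 1, LT = x.
g_2 = z, LT = z.
r = 1/4*y**2 - 3, LT = y**2.

The S-polynomials (S(g_1,g_2), S(g_1,r), S(g_2,r)) all reduce to 0 modulo the current basis, so we have a Gröbner basis.
Inter-reduce: drop elements whose leading term is divisible by another's, tail-reduce, and make monic.
Reduced Gröbner basis: {y**2 - 12, x - 1, z}.
The reduced Gröbner basis of I + (p) is {y**2 - 12, x - 1, z} ≠ {1}, a proper ideal, so the enlarged system stays consistent: p is independent of I, with normal form 1/4*y**2 - 3.

1/4*x*y**2 - 3*x**2 is independent of I; its normal form modulo I is 1/4*y**2 - 3.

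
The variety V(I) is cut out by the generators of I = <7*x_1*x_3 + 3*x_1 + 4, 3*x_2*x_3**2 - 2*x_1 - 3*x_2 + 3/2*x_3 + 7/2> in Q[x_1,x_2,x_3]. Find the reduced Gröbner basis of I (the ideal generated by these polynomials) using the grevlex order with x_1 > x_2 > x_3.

Buchberger's algorithm terminates because the ascending chain of leading-term ideals stabilizes.

f_1 = 7*x_1*x_3 + 3*x_1 + 4, LT = x_1*x_3.
f_2 = 3*x_2*x_3**2 - 2*x_1 - 3*x_2 + 3/2*x_3 + 7/2, LT = x_2*x_3**2.

S(f_1,f_2): lcm = x_1*x_2*x_3**2. S = 3/7*x_1*x_2*x_3 + 2/3*x_1**2 + x_1*x_2 - 1/2*x_1*x_3 + 4/7*x_2*x_3 - 7/6*x_1.
  leading term x_1*x_2*x_3: subtract (3/49*x_2)·f_1 from 3/7*x_1*x_2*x_3 + 2/3*x_1**2 + x_1*x_2 - 1/2*x_1*x_3 + 4/7*x_2*x_3 - 7/6*x_1 → 2/3*x_1**2 + 40/49*x_1*x_2 - 1/2*x_1*x_3 + 4/7*x_2*x_3 - 7/6*x_1 - 12/49*x_2
  leading term x_1**2: no divisor's leading term divides it; move 2/3*x_1**2 to the remainder.
  leading term x_1*x_2: no divisor's leading term divides it; move 40/49*x_1*x_2 to the remainder.
  leading term x_1*x_3: subtract (-1/14)·f_1 from -1/2*x_1*x_3 + 4/7*x_2*x_3 - 7/6*x_1 - 12/49*x_2 → 4/7*x_2*x_3 - 20/21*x_1 - 12/49*x_2 + 2/7
  leading term x_2*x_3: no divisor's leading term divides it; move 4/7*x_2*x_3 to the remainder.
  leading term x_1: no divisor's leading term divides it; move -20/21*x_1 to the remainder.
  leading term x_2: no divisor's leading term divides it; move -12/49*x_2 to the remainder.
  leading term 1: no divisor's leading term divides it; move 2/7 to the remainder.
  remainder 2/3*x_1**2 + 40/49*x_1*x_2 + 4/7*x_2*x_3 - 20/21*x_1 - 12/49*x_2 + 2/7 ≠ 0; add g_3 = 2/3*x_1**2 + 40/49*x_1*x_2 + 4/7*x_2*x_3 - 20/21*x_1 - 12/49*x_2 + 2/7 to the basis.

S(f_1,g_3): lcm = x_1**2*x_3. S = -60/49*x_1*x_2*x_3 - 6/7*x_2*x_3**2 + 3/7*x_1**2 + 10/7*x_1*x_3 + 18/49*x_2*x_3 + 4/7*x_1 - 3/7*x_3.
  leading term x_1*x_2*x_3: subtract (-60/343*x_2)·f_1 from -60/49*x_1*x_2*x_3 - 6/7*x_2*x_3**2 + 3/7*x_1**2 + 10/7*x_1*x_3 + 18/49*x_2*x_3 + 4/7*x_1 - 3/7*x_3 → -6/7*x_2*x_3**2 + 3/7*x_1**2 + 180/343*x_1*x_2 + 10/7*x_1*x_3 + 18/49*x_2*x_3 + 4/7*x_1 + 240/343*x_2 - 3/7*x_3
  leading term x_2*x_3**2: subtract (-2/7)·f_2 from -6/7*x_2*x_3**2 + 3/7*x_1**2 + 180/343*x_1*x_2 + 10/7*x_1*x_3 + 18/49*x_2*x_3 + 4/7*x_1 + 240/343*x_2 - 3/7*x_3 → 3/7*x_1**2 + 180/343*x_1*x_2 + 10/7*x_1*x_3 + 18/49*x_2*x_3 - 54/343*x_2 + 1
  leading term x_1**2: subtract (9/14)·g_3 from 3/7*x_1**2 + 180/343*x_1*x_2 + 10/7*x_1*x_3 + 18/49*x_2*x_3 - 54/343*x_2 + 1 → 10/7*x_1*x_3 + 30/49*x_1 + 40/49
  leading term x_1*x_3: subtract (10/49)·f_1 from 10/7*x_1*x_3 + 30/49*x_1 + 40/49 → 0
  remainder 0.

S(f_2,g_3): leading monomials are coprime, so the S-polynomial reduces to 0 (Buchberger's first criterion).
Every S-polynomial of the final basis reduces to 0, so we have a Gröbner basis.

G = {x_2*x_3**2 - 2/3*x_1 - x_2 + 1/2*x_3 + 7/6, x_1**2 + 60/49*x_1*x_2 + 6/7*x_2*x_3 - 10/7*x_1 - 18/49*x_2 + 3/7, x_1*x_3 + 3/7*x_1 + 4/7}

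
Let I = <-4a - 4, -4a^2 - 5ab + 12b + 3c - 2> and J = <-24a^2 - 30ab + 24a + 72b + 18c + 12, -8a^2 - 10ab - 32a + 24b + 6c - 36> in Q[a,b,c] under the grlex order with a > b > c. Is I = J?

Since reduced Gröbner bases are canonical representatives of ideals under a given ordering, it suffices to compute and compare them.
Buchberger on the first generating set:
f_1 = -4a - 4, LT = a.
f_2 = -4a^2 - 5ab + 12b + 3c - 2, LT = a^2.

S(f_1,f_2): lcm = a^2. S = -5/4ab + a + 3b + 3/4c - 1/2.
  leading term ab: subtract (5/16b)·f_1 from -5/4ab + a + 3b + 3/4c - 1/2 → a + 17/4b + 3/4c - 1/2
  leading term a: subtract (-1/4)·f_1 from a + 17/4b + 3/4c - 1/2 → 17/4b + 3/4c - 3/2
  leading term b: no divisor's leading term divides it; move 17/4b to the remainder.
  leading term c: no divisor's leading term divides it; move 3/4c to the remainder.
  leading term 1: no divisor's leading term divides it; move -3/2 to the remainder.
  remainder 17/4b + 3/4c - 3/2 ≠ 0; add g_3 = 17/4b + 3/4c - 3/2 to the basis.

S(f_1,g_3): leading monomials are coprime, so the S-polynomial reduces to 0 (Buchberger's first criterion).
S(f_2,g_3): leading monomials are coprime, so the S-polynomial reduces to 0 (Buchberger's first criterion).
Every S-polynomial of the final basis reduces to 0, so we have a Gröbner basis.
Inter-reduce: drop elements whose leading term is divisible by another's, tail-reduce, and make monic.
Reduced Gröbner basis: {a + 1, b + 3/17c - 6/17}.

Buchberger on the second generating set:
h_1 = -24a^2 - 30ab + 24a + 72b + 18c + 12, LT = a^2.
h_2 = -8a^2 - 10ab - 32a + 24b + 6c - 36, LT = a^2.

S(h_1,h_2): lcm = a^2. S = -5a - 5.
  leading term a: no divisor's leading term divides it; move -5a to the remainder.
  leading term 1: no divisor's leading term divides it; move -5 to the remainder.
  remainder -5a - 5 ≠ 0; add k_3 = -5a - 5 to the basis.

S(h_1,k_3): lcm = a^2. S = 5/4ab - 2a - 3b - 3/4c - 1/2.
  leading term ab: subtract (-1/4b)·k_3 from 5/4ab - 2a - 3b - 3/4c - 1/2 → -2a - 17/4b - 3/4c - 1/2
  leading term a: subtract (2/5)·k_3 from -2a - 17/4b - 3/4c - 1/2 → -17/4b - 3/4c + 3/2
  leading term b: no divisor's leading term divides it; move -17/4b to the remainder.
  leading term c: no divisor's leading term divides it; move -3/4c to the remainder.
  leading term 1: no divisor's leading term divides it; move 3/2 to the remainder.
  remainder -17/4b - 3/4c + 3/2 ≠ 0; add k_4 = -17/4b - 3/4c + 3/2 to the basis.

S(h_2,k_3): lcm = a^2. S = 5/4ab + 3a - 3b - 3/4c + 9/2.
  leading term ab: subtract (-1/4b)·k_3 from 5/4ab + 3a - 3b - 3/4c + 9/2 → 3a - 17/4b - 3/4c + 9/2
  leading term a: subtract (-3/5)·k_3 from 3a - 17/4b - 3/4c + 9/2 → -17/4b - 3/4c + 3/2
  leading term b: subtract (1)·k_4 from -17/4b - 3/4c + 3/2 → 0
  remainder 0.

S(h_1,k_4): leading monomials are coprime, so the S-polynomial reduces to 0 (Buchberger's first criterion).
S(h_2,k_4): leading monomials are coprime, so the S-polynomial reduces to 0 (Buchberger's first criterion).
S(k_3,k_4): leading monomials are coprime, so the S-polynomial reduces to 0 (Buchberger's first criterion).
Every S-polynomial of the final basis reduces to 0, so we have a Gröbner basis.
Inter-reduce: drop elements whose leading term is divisible by another's, tail-reduce, and make monic.
Reduced Gröbner basis: {a + 1, b + 3/17c - 6/17}.

These coincide, so the ideals are equal.
The choice of monomial ordering does not affect the verdict — as long as both bases are computed under the same ordering, their equality decides ideal equality.

Yes, the ideals are equal.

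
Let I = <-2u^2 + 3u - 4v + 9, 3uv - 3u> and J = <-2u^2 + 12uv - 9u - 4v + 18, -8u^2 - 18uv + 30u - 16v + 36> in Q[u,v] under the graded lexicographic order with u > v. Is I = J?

No, the ideals differ.

Since reduced Gröbner bases are canonical representatives of ideals under a given ordering, it suffices to compute and compare them.
Buchberger on the first generating set:
f_1 = -2u^2 + 3u - 4v + 9, LT = u^2.
f_2 = 3uv - 3u, LT = uv.

S(f_1,f_2): lcm = u^2v. S = u^2 - 3/2uv + 2v^2 - 9/2v.
  leading term u^2: subtract (-1/2)·f_1 from u^2 - 3/2uv + 2v^2 - 9/2v → -3/2uv + 2v^2 + 3/2u - 13/2v + 9/2
  leading term uv: subtract (-1/2)·f_2 from -3/2uv + 2v^2 + 3/2u - 13/2v + 9/2 → 2v^2 - 13/2v + 9/2
  leading term v^2: no divisor's leading term divides it; move 2v^2 to the remainder.
  leading term v: no divisor's leading term divides it; move -13/2v to the remainder.
  leading term 1: no divisor's leading term divides it; move 9/2 to the remainder.
  remainder 2v^2 - 13/2v + 9/2 ≠ 0; add g_3 = 2v^2 - 13/2v + 9/2 to the basis.

The other S-polynomials (S(f_1,g_3), S(f_2,g_3)) all reduce to 0 modulo the current basis, so we have a Gröbner basis.
Inter-reduce: drop elements whose leading term is divisible by another's, tail-reduce, and make monic.
Reduced Gröbner basis: {u^2 - 3/2u + 2v - 9/2, uv - u, v^2 - 13/4v + 9/4}.

Buchberger on the second generating set:
h_1 = -2u^2 + 12uv - 9u - 4v + 18, LT = u^2.
h_2 = -8u^2 - 18uv + 30u - 16v + 36, LT = u^2.

S(h_1,h_2): lcm = u^2. S = -33/4uv + 33/4u - 9/2.
  leading term uv: no divisor's leading term divides it; move -33/4uv to the remainder.
  leading term u: no divisor's leading term divides it; move 33/4u to the remainder.
  leading term 1: no divisor's leading term divides it; move -9/2 to the remainder.
  remainder -33/4uv + 33/4u - 9/2 ≠ 0; add k_3 = -33/4uv + 33/4u - 9/2 to the basis.

S(h_1,k_3): lcm = u^2v. S = -6uv^2 + u^2 + 9/2uv + 2v^2 - 6/11u - 9v.
  leading term uv^2: subtract (8/11v)·k_3 from -6uv^2 + u^2 + 9/2uv + 2v^2 - 6/11u - 9v → u^2 - 3/2uv + 2v^2 - 6/11u - 63/11v
  leading term u^2: subtract (-1/2)·h_1 from u^2 - 3/2uv + 2v^2 - 6/11u - 63/11v → 9/2uv + 2v^2 - 111/22u - 85/11v + 9
  leading term uv: subtract (-6/11)·k_3 from 9/2uv + 2v^2 - 111/22u - 85/11v + 9 → 2v^2 - 6/11u - 85/11v + 72/11
  leading term v^2: no divisor's leading term divides it; move 2v^2 to the remainder.
  leading term u: no divisor's leading term divides it; move -6/11u to the remainder.
  leading term v: no divisor's leading term divides it; move -85/11v to the remainder.
  leading term 1: no divisor's leading term divides it; move 72/11 to the remainder.
  remainder 2v^2 - 6/11u - 85/11v + 72/11 ≠ 0; add k_4 = 2v^2 - 6/11u - 85/11v + 72/11 to the basis.

The other S-polynomials (S(h_2,k_3), S(h_1,k_4), S(h_2,k_4), S(k_3,k_4)) all reduce to 0 modulo the current basis, so we have a Gröbner basis.
Inter-reduce: drop elements whose leading term is divisible by another's, tail-reduce, and make monic.
Reduced Gröbner basis: {u^2 - 3/2u + 2v - 63/11, uv - u + 6/11, v^2 - 3/11u - 85/22v + 36/11}.

Since the reduced bases disagree, the two ideals are not the same.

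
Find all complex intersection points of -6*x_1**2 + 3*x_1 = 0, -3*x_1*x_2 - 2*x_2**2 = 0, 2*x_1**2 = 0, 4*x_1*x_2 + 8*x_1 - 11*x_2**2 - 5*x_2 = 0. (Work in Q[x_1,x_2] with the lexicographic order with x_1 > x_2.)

{(0, 0)}

Compute a lex Gröbner basis by Buchberger's algorithm.
f_1 = -6*x_1**2 + 3*x_1, LT = x_1**2.
f_2 = -3*x_1*x_2 - 2*x_2**2, LT = x_1*x_2.
f_3 = 2*x_1**2, LT = x_1**2.
f_4 = 4*x_1*x_2 + 8*x_1 - 11*x_2**2 - 5*x_2, LT = x_1*x_2.

S(f_1,f_2): lcm = x_1**2*x_2. S = -2/3*x_1*x_2**2 - 1/2*x_1*x_2.
  reduce S modulo (f_1, f_2, f_3, f_4):
  remainder 4/9*x_2**3 + 1/3*x_2**2 ≠ 0; add h_5 = 4/9*x_2**3 + 1/3*x_2**2 to the basis.

S(f_1,f_3): lcm = x_1**2. S = -1/2*x_1.
  reduce S modulo (f_1, f_2, f_3, f_4, h_5):
  remainder -1/2*x_1 ≠ 0; add h_6 = -1/2*x_1 to the basis.

S(f_1,f_4): lcm = x_1**2*x_2. S = -2*x_1**2 + 11/4*x_1*x_2**2 + 3/4*x_1*x_2.
  reduce S modulo (f_1, f_2, f_3, f_4, h_5, h_6):
  remainder 7/8*x_2**2 ≠ 0; add h_7 = 7/8*x_2**2 to the basis.

S(f_2,f_4): lcm = x_1*x_2. S = -2*x_1 + 41/12*x_2**2 + 5/4*x_2.
  reduce S modulo (f_1, f_2, f_3, f_4, h_5, h_6, h_7):
  remainder 5/4*x_2 ≠ 0; add h_8 = 5/4*x_2 to the basis.

The other S-polynomials (S(f_2,f_3), S(f_3,f_4), S(f_1,h_5), S(f_2,h_5), S(f_3,h_5), S(f_4,h_5), S(f_1,h_6), S(f_2,h_6), S(f_3,h_6), S(f_4,h_6), S(h_5,h_6), S(f_1,h_7), S(f_2,h_7), S(f_3,h_7), S(f_4,h_7), S(h_5,h_7), S(h_6,h_7), S(f_1,h_8), S(f_2,h_8), S(f_3,h_8), S(f_4,h_8), S(h_5,h_8), S(h_6,h_8), S(h_7,h_8)) all reduce to 0 modulo the current basis, so we have a Gröbner basis.
Inter-reduce: drop elements whose leading term is divisible by another's, tail-reduce, and make monic.
Reduced Gröbner basis: {x_1, x_2}.

Elimination: the polynomial x_2 lies in the elimination ideal for x_2, so x_2 ∈ {0}. For each such x_2, the remaining basis elements (now univariate) give the rest of the solution.
  x_2 = 0: the earlier basis element becomes x_1 = 0, giving x_1 = 0 — point (0, 0).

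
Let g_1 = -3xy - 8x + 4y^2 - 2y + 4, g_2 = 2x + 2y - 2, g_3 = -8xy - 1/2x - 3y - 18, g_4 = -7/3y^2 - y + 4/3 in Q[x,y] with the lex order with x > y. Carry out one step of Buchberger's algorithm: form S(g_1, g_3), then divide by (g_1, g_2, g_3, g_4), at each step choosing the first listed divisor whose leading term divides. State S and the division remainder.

S(g_1, g_3) = 125/48x - 4/3y^2 + 7/24y - 43/12; remainder on division = -195/112y - 195/112.

lcm(LM(g_1), LM(g_3)) = xy.
S = (lcm/LT(g_1))·g_1 − (lcm/LT(g_3))·g_3 = 125/48x - 4/3y^2 + 7/24y - 43/12.
Reduce S modulo (g_1, g_2, g_3, g_4) in that order:
  leading term x: subtract (125/96)·g_2 from 125/48x - 4/3y^2 + 7/24y - 43/12 → -4/3y^2 - 37/16y - 47/48
  leading term y^2: subtract (4/7)·g_4 from -4/3y^2 - 37/16y - 47/48 → -195/112y - 195/112
  leading term y: no divisor's leading term divides it; move -195/112y to the remainder.
  leading term 1: no divisor's leading term divides it; move -195/112 to the remainder.
The remainder -195/112y - 195/112 is nonzero, so it would be added as the next basis element.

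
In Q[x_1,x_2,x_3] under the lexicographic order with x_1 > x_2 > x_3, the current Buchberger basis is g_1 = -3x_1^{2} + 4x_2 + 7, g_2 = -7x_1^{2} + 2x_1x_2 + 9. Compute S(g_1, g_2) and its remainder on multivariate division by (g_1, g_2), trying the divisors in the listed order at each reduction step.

lcm(LM(g_1), LM(g_2)) = x_1^{2}.
S = (lcm/LT(g_1))·g_1 − (lcm/LT(g_2))·g_2 = \tfrac{2}{7}x_1x_2 - \tfrac{4}{3}x_2 - \tfrac{22}{21}.
Reduce S modulo (g_1, g_2) in that order:
  leading term x_1x_2: no divisor's leading term divides it; move \tfrac{2}{7}x_1x_2 to the remainder.
  leading term x_2: no divisor's leading term divides it; move -\tfrac{4}{3}x_2 to the remainder.
  leading term 1: no divisor's leading term divides it; move -\tfrac{22}{21} to the remainder.
The remainder \tfrac{2}{7}x_1x_2 - \tfrac{4}{3}x_2 - \tfrac{22}{21} is nonzero, so it would be added as the next basis element.
An S-polynomial is built so that the two leading terms cancel; whether anything survives reduction is exactly the Gröbner-basis criterion.

S(g_1, g_2) = \tfrac{2}{7}x_1x_2 - \tfrac{4}{3}x_2 - \tfrac{22}{21}; remainder on division = \tfrac{2}{7}x_1x_2 - \tfrac{4}{3}x_2 - \tfrac{22}{21}.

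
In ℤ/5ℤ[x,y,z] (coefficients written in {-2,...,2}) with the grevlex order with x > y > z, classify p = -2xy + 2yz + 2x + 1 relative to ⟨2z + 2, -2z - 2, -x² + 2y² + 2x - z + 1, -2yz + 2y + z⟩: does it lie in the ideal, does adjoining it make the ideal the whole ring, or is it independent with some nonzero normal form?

Adjoining -2xy + 2yz + 2x + 1 makes the ideal the whole ring: the system is inconsistent.

First compute the reduced Gröbner basis of I by Buchberger's algorithm.
f_1 = 2z + 2, LT = z.
f_2 = -2z - 2, LT = z.
f_3 = -x² + 2y² + 2x - z + 1, LT = x².
f_4 = -2yz + 2y + z, LT = yz.

S(f_1,f_4): lcm = yz. S = 2y - 2z.
  leading term y: no divisor's leading term divides it; move 2y to the remainder.
  leading term z: subtract (-1)·f_1 from -2z → 2
  leading term 1: no divisor's leading term divides it; move 2 to the remainder.
  remainder 2y + 2 ≠ 0; add h_5 = 2y + 2 to the basis.

The other S-polynomials (S(f_1,f_2), S(f_1,f_3), S(f_2,f_3), S(f_2,f_4), S(f_3,f_4), S(f_1,h_5), S(f_2,h_5), S(f_3,h_5), S(f_4,h_5)) all reduce to 0 modulo the current basis, so we have a Gröbner basis.
Inter-reduce: drop elements whose leading term is divisible by another's, tail-reduce, and make monic.
Reduced Gröbner basis: {x² - 2x + 1, y + 1, z + 1}.
Label its elements g_1 = x² - 2x + 1, g_2 = y + 1, g_3 = z + 1.

Reduce p = -2xy + 2yz + 2x + 1 modulo G:
  leading term xy: subtract (-2x)·g_2 from -2xy + 2yz + 2x + 1 → 2yz - x + 1
  leading term yz: subtract (2z)·g_2 from 2yz - x + 1 → -x - 2z + 1
  leading term x: no divisor's leading term divides it; move -x to the remainder.
  leading term z: subtract (-2)·g_3 from -2z + 1 → -2
  leading term 1: no divisor's leading term divides it; move -2 to the remainder.
  normal form = -x - 2.
The normal form is nonzero, so p ∉ I. Since p minus its normal form lies in I, I + (p) = I + (r) where r = -x - 2; decide whether this ideal is the whole ring.
Run Buchberger on G together with r (pairs among the g_i already reduce to 0 since G is a Gröbner basis):
g_1 = x² - 2x + 1, LT = x².
g_2 = y + 1, LT = y.
g_3 = z + 1, LT = z.
r = -x - 2, LT = x.

S(g_1,r): lcm = x². S = x + 1.
  leading term x: subtract (-1)·r from x + 1 → -1
  leading term 1: no divisor's leading term divides it; move -1 to the remainder.
  remainder -1 ≠ 0; add m_5 = -1 to the basis.

The other S-polynomials (S(g_1,g_2), S(g_1,g_3), S(g_2,g_3), S(g_2,r), S(g_3,r), S(g_1,m_5), S(g_2,m_5), S(g_3,m_5), S(r,m_5)) all reduce to 0 modulo the current basis, so we have a Gröbner basis.
Inter-reduce: drop elements whose leading term is divisible by another's, tail-reduce, and make monic.
Reduced Gröbner basis: {1}.
The reduced Gröbner basis of I + (p) is {1}: the ideal is the whole ring, so the enlarged system has no common solution — adjoining p is inconsistent.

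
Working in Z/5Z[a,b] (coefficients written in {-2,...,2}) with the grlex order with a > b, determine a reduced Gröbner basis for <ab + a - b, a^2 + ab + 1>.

f_1 = ab + a - b, LT = ab.
f_2 = a^2 + ab + 1, LT = a^2.

S(f_1,f_2): lcm = a^2b. S = -ab^2 + a^2 - ab - b.
  leading term ab^2: subtract (-b)·f_1 from -ab^2 + a^2 - ab - b → a^2 - b^2 - b
  leading term a^2: subtract (1)·f_2 from a^2 - b^2 - b → -ab - b^2 - b - 1
  leading term ab: subtract (-1)·f_1 from -ab - b^2 - b - 1 → -b^2 + a - 2b - 1
  leading term b^2: no divisor's leading term divides it; move -b^2 to the remainder.
  leading term a: no divisor's leading term divides it; move a to the remainder.
  leading term b: no divisor's leading term divides it; move -2b to the remainder.
  leading term 1: no divisor's leading term divides it; move -1 to the remainder.
  remainder -b^2 + a - 2b - 1 ≠ 0; add g_3 = -b^2 + a - 2b - 1 to the basis.

The other S-polynomials (S(f_1,g_3), S(f_2,g_3)) all reduce to 0 modulo the current basis, so we have a Gröbner basis.

G = {a^2 - a + b + 1, ab + a - b, b^2 - a + 2b + 1}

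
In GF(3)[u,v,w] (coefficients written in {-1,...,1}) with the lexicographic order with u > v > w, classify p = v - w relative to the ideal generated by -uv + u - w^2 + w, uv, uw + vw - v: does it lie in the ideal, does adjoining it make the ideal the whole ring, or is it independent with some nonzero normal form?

v - w is independent of I; its normal form modulo I is v - w.

First compute the reduced Gröbner basis of I by Buchberger's algorithm.
f_1 = -uv + u - w^2 + w, LT = uv.
f_2 = uv, LT = uv.
f_3 = uw + vw - v, LT = uw.

S(f_1,f_2): lcm = uv. S = -u + w^2 - w.
  leading term u: no divisor's leading term divides it; move -u to the remainder.
  leading term w^2: no divisor's leading term divides it; move w^2 to the remainder.
  leading term w: no divisor's leading term divides it; move -w to the remainder.
  remainder -u + w^2 - w ≠ 0; add h_4 = -u + w^2 - w to the basis.

S(f_1,f_3): lcm = uvw. S = -uw - v^2w + v^2 + w^3 - w^2.
  leading term uw: subtract (-1)·f_3 from -uw - v^2w + v^2 + w^3 - w^2 → -v^2w + v^2 + vw - v + w^3 - w^2
  leading term v^2w: no divisor's leading term divides it; move -v^2w to the remainder.
  leading term v^2: no divisor's leading term divides it; move v^2 to the remainder.
  leading term vw: no divisor's leading term divides it; move vw to the remainder.
  leading term v: no divisor's leading term divides it; move -v to the remainder.
  leading term w^3: no divisor's leading term divides it; move w^3 to the remainder.
  leading term w^2: no divisor's leading term divides it; move -w^2 to the remainder.
  remainder -v^2w + v^2 + vw - v + w^3 - w^2 ≠ 0; add h_5 = -v^2w + v^2 + vw - v + w^3 - w^2 to the basis.

S(f_2,f_3): lcm = uvw. S = -v^2w + v^2.
  leading term v^2w: subtract (1)·h_5 from -v^2w + v^2 → -vw + v - w^3 + w^2
  leading term vw: no divisor's leading term divides it; move -vw to the remainder.
  leading term v: no divisor's leading term divides it; move v to the remainder.
  leading term w^3: no divisor's leading term divides it; move -w^3 to the remainder.
  leading term w^2: no divisor's leading term divides it; move w^2 to the remainder.
  remainder -vw + v - w^3 + w^2 ≠ 0; add h_6 = -vw + v - w^3 + w^2 to the basis.

S(f_1,h_4): lcm = uv. S = -u + vw^2 - vw + w^2 - w.
  leading term u: subtract (1)·h_4 from -u + vw^2 - vw + w^2 - w → vw^2 - vw
  leading term vw^2: subtract (-w)·h_6 from vw^2 - vw → -w^4 + w^3
  leading term w^4: no divisor's leading term divides it; move -w^4 to the remainder.
  leading term w^3: no divisor's leading term divides it; move w^3 to the remainder.
  remainder -w^4 + w^3 ≠ 0; add h_7 = -w^4 + w^3 to the basis.

The other S-polynomials (S(f_2,h_4), S(f_3,h_4), S(f_1,h_5), S(f_2,h_5), S(f_3,h_5), S(h_4,h_5), S(f_1,h_6), S(f_2,h_6), S(f_3,h_6), S(h_4,h_6), S(h_5,h_6), S(f_1,h_7), S(f_2,h_7), S(f_3,h_7), S(h_4,h_7), S(h_5,h_7), S(h_6,h_7)) all reduce to 0 modulo the current basis, so we have a Gröbner basis.
Inter-reduce: drop elements whose leading term is divisible by another's, tail-reduce, and make monic.
Reduced Gröbner basis: {u - w^2 + w, vw - v + w^3 - w^2, w^4 - w^3}.
Label its elements g_1 = u - w^2 + w, g_2 = vw - v + w^3 - w^2, g_3 = w^4 - w^3.

Reduce p = v - w modulo G:
  leading term v: no divisor's leading term divides it; move v to the remainder.
  leading term w: no divisor's leading term divides it; move -w to the remainder.
  normal form = v - w.
The normal form is nonzero, so p ∉ I. Since p minus its normal form lies in I, I + (p) = I + (r) where r = v - w; decide whether this ideal is the whole ring.
Run Buchberger on G together with r (pairs among the g_i already reduce to 0 since G is a Gröbner basis):
g_1 = u - w^2 + w, LT = u.
g_2 = vw - v + w^3 - w^2, LT = vw.
g_3 = w^4 - w^3, LT = w^4.
r = v - w, LT = v.

S(g_2,r): lcm = vw. S = -v + w^3.
  leading term v: subtract (-1)·r from -v + w^3 → w^3 - w
  leading term w^3: no divisor's leading term divides it; move w^3 to the remainder.
  leading term w: no divisor's leading term divides it; move -w to the remainder.
  remainder w^3 - w ≠ 0; add m_5 = w^3 - w to the basis.

S(g_3,m_5): lcm = w^4. S = -w^3 + w^2.
  leading term w^3: subtract (-1)·m_5 from -w^3 + w^2 → w^2 - w
  leading term w^2: no divisor's leading term divides it; move w^2 to the remainder.
  leading term w: no divisor's leading term divides it; move -w to the remainder.
  remainder w^2 - w ≠ 0; add m_6 = w^2 - w to the basis.

The other S-polynomials (S(g_1,g_2), S(g_1,g_3), S(g_1,r), S(g_2,g_3), S(g_3,r), S(g_1,m_5), S(g_2,m_5), S(r,m_5), S(g_1,m_6), S(g_2,m_6), S(g_3,m_6), S(r,m_6), S(m_5,m_6)) all reduce to 0 modulo the current basis, so we have a Gröbner basis.
Inter-reduce: drop elements whose leading term is divisible by another's, tail-reduce, and make monic.
Reduced Gröbner basis: {u, v - w, w^2 - w}.
The reduced Gröbner basis of I + (p) is {u, v - w, w^2 - w} ≠ {1}, a proper ideal, so the enlarged system stays consistent: p is independent of I, with normal form v - w.

Ideal membership is decidable via reduction modulo a Gröbner basis.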